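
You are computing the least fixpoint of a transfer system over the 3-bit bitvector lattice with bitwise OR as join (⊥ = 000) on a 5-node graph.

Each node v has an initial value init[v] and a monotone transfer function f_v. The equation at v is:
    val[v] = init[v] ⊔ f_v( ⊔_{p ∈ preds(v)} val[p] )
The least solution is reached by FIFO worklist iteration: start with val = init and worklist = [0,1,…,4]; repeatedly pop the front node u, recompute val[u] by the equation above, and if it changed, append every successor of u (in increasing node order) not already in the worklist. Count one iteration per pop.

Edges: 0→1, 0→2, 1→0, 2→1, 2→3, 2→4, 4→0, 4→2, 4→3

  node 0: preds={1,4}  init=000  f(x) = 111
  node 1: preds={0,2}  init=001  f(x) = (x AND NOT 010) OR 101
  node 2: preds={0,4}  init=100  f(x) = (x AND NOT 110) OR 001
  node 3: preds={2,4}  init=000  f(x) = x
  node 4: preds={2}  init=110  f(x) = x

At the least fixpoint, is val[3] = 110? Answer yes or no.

no

Iteration log — 9 steps:
  step 1. node 0  ⊔preds=111  new=111  old=000  +wl: 
  step 2. node 1  ⊔preds=111  new=101  old=001  +wl: 0
  step 3. node 2  ⊔preds=111  new=101  old=100  +wl: 1
  step 4. node 3  ⊔preds=111  new=111  old=000  +wl: 
  step 5. node 4  ⊔preds=101  new=111  old=110  +wl: 2,3
  step 6. node 0  ⊔preds=111  new=111  stable
  step 7. node 1  ⊔preds=111  new=101  stable
  step 8. node 2  ⊔preds=111  new=101  stable
  step 9. node 3  ⊔preds=111  new=111  stable

Least fixpoint reached:
  node 0: 111
  node 1: 101
  node 2: 101
  node 3: 111
  node 4: 111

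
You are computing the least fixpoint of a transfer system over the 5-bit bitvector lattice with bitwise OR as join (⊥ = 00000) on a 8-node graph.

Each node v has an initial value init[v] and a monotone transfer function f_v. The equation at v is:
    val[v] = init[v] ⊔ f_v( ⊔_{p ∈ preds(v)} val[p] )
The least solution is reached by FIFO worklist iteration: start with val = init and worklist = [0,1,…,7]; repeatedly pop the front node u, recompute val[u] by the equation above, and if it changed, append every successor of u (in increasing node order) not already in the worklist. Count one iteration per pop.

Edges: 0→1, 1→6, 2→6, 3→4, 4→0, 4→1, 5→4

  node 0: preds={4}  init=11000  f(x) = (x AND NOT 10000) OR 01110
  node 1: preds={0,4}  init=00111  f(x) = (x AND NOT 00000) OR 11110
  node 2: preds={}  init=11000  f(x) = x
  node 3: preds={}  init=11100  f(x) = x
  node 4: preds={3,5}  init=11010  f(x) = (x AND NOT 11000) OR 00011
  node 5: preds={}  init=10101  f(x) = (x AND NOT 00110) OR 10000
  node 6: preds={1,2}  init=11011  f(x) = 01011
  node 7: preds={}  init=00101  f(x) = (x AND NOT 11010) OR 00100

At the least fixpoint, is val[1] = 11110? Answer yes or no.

Worklist (10 pops):
  #1 pop 0: in=11010 → 11110 (was 11000); enqueue []
  #2 pop 1: in=11110 → 11111 (was 00111); enqueue []
  #3 pop 2: in=00000 → 11000 (no change)
  #4 pop 3: in=00000 → 11100 (no change)
  #5 pop 4: in=11101 → 11111 (was 11010); enqueue [0,1]
  #6 pop 5: in=00000 → 10101 (no change)
  #7 pop 6: in=11111 → 11011 (no change)
  #8 pop 7: in=00000 → 00101 (no change)
  #9 pop 0: in=11111 → 11111 (was 11110); enqueue []
  #10 pop 1: in=11111 → 11111 (no change)

Fixpoint:
  val[0] = 11111
  val[1] = 11111
  val[2] = 11000
  val[3] = 11100
  val[4] = 11111
  val[5] = 10101
  val[6] = 11011
  val[7] = 00101

no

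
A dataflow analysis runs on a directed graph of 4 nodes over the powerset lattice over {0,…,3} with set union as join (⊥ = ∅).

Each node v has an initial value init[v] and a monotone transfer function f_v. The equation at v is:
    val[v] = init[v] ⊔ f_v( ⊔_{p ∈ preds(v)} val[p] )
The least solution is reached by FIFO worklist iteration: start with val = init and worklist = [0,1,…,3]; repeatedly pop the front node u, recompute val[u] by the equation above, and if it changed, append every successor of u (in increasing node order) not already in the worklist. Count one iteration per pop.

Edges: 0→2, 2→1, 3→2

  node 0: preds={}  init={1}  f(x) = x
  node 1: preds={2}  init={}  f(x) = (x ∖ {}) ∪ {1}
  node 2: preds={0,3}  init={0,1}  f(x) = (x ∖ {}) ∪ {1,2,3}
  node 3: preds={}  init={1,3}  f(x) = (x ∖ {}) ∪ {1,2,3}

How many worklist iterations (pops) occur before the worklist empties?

6

Iteration log — 6 steps:
  step 1. node 0  ⊔preds={}  new={1}  stable
  step 2. node 1  ⊔preds={0,1}  new={0,1}  old={}  +wl: 
  step 3. node 2  ⊔preds={1,3}  new={0,1,2,3}  old={0,1}  +wl: 1
  step 4. node 3  ⊔preds={}  new={1,2,3}  old={1,3}  +wl: 2
  step 5. node 1  ⊔preds={0,1,2,3}  new={0,1,2,3}  old={0,1}  +wl: 
  step 6. node 2  ⊔preds={1,2,3}  new={0,1,2,3}  stable

Least fixpoint reached:
  node 0: {1}
  node 1: {0,1,2,3}
  node 2: {0,1,2,3}
  node 3: {1,2,3}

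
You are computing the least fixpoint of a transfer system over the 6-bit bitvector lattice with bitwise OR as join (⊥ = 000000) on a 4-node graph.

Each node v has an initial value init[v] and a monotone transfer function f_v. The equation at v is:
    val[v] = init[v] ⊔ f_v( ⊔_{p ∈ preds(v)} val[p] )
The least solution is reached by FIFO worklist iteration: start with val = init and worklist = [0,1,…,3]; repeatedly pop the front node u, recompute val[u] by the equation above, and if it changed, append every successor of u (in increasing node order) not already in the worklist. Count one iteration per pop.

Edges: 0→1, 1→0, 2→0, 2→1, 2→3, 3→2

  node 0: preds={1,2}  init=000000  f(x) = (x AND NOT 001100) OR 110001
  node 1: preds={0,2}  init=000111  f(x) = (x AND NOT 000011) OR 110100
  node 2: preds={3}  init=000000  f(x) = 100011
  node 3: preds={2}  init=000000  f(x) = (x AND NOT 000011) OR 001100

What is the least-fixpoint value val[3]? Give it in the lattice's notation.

101100

Worklist (7 pops):
  #1 pop 0: in=000111 → 110011 (was 000000); enqueue []
  #2 pop 1: in=110011 → 110111 (was 000111); enqueue [0]
  #3 pop 2: in=000000 → 100011 (was 000000); enqueue [1]
  #4 pop 3: in=100011 → 101100 (was 000000); enqueue [2]
  #5 pop 0: in=110111 → 110011 (no change)
  #6 pop 1: in=110011 → 110111 (no change)
  #7 pop 2: in=101100 → 100011 (no change)

Fixpoint:
  val[0] = 110011
  val[1] = 110111
  val[2] = 100011
  val[3] = 101100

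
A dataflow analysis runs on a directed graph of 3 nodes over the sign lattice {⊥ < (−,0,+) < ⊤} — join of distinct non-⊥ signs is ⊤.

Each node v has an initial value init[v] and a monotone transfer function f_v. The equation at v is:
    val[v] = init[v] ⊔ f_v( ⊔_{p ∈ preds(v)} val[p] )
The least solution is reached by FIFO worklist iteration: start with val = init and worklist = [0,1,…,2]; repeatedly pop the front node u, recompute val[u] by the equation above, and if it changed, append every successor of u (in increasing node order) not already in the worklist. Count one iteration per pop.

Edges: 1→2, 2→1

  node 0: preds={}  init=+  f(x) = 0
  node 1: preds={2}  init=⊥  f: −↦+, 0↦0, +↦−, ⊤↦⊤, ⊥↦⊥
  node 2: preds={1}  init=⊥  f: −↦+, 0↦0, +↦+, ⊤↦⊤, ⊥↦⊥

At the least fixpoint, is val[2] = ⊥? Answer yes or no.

Worklist (3 pops):
  #1 pop 0: in=⊥ → ⊤ (was +); enqueue []
  #2 pop 1: in=⊥ → ⊥ (no change)
  #3 pop 2: in=⊥ → ⊥ (no change)

Fixpoint:
  val[0] = ⊤
  val[1] = ⊥
  val[2] = ⊥

yes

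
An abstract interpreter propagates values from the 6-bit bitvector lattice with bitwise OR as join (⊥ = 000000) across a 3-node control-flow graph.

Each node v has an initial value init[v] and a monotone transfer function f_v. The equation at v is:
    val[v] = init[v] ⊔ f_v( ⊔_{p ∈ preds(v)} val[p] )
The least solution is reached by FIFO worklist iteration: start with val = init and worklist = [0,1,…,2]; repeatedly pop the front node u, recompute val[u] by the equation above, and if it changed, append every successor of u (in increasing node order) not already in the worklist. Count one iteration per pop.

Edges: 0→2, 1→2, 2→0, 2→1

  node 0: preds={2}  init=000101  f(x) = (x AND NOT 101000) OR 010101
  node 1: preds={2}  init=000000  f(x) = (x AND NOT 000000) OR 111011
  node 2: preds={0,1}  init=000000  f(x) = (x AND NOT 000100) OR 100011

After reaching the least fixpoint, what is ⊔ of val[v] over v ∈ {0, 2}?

Trace (6 dequeues):
  [1] u=0 | in 000000 | out 010101 | prev 000101 | push {}
  [2] u=1 | in 000000 | out 111011 | prev 000000 | push {}
  [3] u=2 | in 111111 | out 111011 | prev 000000 | push {0,1}
  [4] u=0 | in 111011 | out 010111 | prev 010101 | push {2}
  [5] u=1 | in 111011 | out 111011 | ==
  [6] u=2 | in 111111 | out 111011 | ==

Converged values:
  [0] 010111
  [1] 111011
  [2] 111011

111111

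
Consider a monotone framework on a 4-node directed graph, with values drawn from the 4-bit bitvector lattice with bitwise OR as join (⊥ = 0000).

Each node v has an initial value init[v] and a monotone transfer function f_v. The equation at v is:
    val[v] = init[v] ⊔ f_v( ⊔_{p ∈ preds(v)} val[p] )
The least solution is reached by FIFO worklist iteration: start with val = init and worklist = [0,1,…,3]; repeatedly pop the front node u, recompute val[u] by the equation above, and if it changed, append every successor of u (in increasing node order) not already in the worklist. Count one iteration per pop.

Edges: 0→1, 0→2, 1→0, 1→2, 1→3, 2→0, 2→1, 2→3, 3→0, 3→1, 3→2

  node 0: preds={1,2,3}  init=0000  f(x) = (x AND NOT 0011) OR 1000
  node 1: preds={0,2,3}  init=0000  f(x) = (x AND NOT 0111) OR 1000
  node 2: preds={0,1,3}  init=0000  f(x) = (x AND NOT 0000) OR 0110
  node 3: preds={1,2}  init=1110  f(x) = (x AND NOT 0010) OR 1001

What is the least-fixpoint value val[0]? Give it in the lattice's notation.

1100

Worklist (10 pops):
  #1 pop 0: in=1110 → 1100 (was 0000); enqueue []
  #2 pop 1: in=1110 → 1000 (was 0000); enqueue [0]
  #3 pop 2: in=1110 → 1110 (was 0000); enqueue [1]
  #4 pop 3: in=1110 → 1111 (was 1110); enqueue [2]
  #5 pop 0: in=1111 → 1100 (no change)
  #6 pop 1: in=1111 → 1000 (no change)
  #7 pop 2: in=1111 → 1111 (was 1110); enqueue [0,1,3]
  #8 pop 0: in=1111 → 1100 (no change)
  #9 pop 1: in=1111 → 1000 (no change)
  #10 pop 3: in=1111 → 1111 (no change)

Fixpoint:
  val[0] = 1100
  val[1] = 1000
  val[2] = 1111
  val[3] = 1111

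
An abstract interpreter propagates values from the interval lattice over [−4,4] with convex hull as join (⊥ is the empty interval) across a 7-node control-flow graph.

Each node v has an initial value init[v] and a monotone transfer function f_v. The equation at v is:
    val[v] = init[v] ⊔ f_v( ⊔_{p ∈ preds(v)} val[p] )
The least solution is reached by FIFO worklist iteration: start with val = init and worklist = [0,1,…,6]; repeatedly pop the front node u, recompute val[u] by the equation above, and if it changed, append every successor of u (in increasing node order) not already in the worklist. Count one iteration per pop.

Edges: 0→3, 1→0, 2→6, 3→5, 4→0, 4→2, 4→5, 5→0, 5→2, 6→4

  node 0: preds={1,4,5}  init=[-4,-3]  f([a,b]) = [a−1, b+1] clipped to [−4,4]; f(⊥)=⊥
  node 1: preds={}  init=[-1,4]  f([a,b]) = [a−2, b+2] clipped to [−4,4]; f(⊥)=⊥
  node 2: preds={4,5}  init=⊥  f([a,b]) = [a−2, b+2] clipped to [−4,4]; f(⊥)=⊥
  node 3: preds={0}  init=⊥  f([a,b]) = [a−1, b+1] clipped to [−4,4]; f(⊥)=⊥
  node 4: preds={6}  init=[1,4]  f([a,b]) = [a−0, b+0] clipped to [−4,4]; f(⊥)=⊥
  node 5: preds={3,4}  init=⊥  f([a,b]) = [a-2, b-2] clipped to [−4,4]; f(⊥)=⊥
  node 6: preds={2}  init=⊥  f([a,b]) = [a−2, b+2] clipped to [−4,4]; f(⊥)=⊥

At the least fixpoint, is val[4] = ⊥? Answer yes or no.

no

Trace (18 dequeues):
  [1] u=0 | in [-1,4] | out [-4,4] | prev [-4,-3] | push {}
  [2] u=1 | in ⊥ | out [-1,4] | ==
  [3] u=2 | in [1,4] | out [-1,4] | prev ⊥ | push {}
  [4] u=3 | in [-4,4] | out [-4,4] | prev ⊥ | push {}
  [5] u=4 | in ⊥ | out [1,4] | ==
  [6] u=5 | in [-4,4] | out [-4,2] | prev ⊥ | push {0,2}
  [7] u=6 | in [-1,4] | out [-3,4] | prev ⊥ | push {4}
  [8] u=0 | in [-4,4] | out [-4,4] | ==
  [9] u=2 | in [-4,4] | out [-4,4] | prev [-1,4] | push {6}
  [10] u=4 | in [-3,4] | out [-3,4] | prev [1,4] | push {0,2,5}
  [11] u=6 | in [-4,4] | out [-4,4] | prev [-3,4] | push {4}
  [12] u=0 | in [-4,4] | out [-4,4] | ==
  [13] u=2 | in [-4,4] | out [-4,4] | ==
  [14] u=5 | in [-4,4] | out [-4,2] | ==
  [15] u=4 | in [-4,4] | out [-4,4] | prev [-3,4] | push {0,2,5}
  [16] u=0 | in [-4,4] | out [-4,4] | ==
  [17] u=2 | in [-4,4] | out [-4,4] | ==
  [18] u=5 | in [-4,4] | out [-4,2] | ==

Converged values:
  [0] [-4,4]
  [1] [-1,4]
  [2] [-4,4]
  [3] [-4,4]
  [4] [-4,4]
  [5] [-4,2]
  [6] [-4,4]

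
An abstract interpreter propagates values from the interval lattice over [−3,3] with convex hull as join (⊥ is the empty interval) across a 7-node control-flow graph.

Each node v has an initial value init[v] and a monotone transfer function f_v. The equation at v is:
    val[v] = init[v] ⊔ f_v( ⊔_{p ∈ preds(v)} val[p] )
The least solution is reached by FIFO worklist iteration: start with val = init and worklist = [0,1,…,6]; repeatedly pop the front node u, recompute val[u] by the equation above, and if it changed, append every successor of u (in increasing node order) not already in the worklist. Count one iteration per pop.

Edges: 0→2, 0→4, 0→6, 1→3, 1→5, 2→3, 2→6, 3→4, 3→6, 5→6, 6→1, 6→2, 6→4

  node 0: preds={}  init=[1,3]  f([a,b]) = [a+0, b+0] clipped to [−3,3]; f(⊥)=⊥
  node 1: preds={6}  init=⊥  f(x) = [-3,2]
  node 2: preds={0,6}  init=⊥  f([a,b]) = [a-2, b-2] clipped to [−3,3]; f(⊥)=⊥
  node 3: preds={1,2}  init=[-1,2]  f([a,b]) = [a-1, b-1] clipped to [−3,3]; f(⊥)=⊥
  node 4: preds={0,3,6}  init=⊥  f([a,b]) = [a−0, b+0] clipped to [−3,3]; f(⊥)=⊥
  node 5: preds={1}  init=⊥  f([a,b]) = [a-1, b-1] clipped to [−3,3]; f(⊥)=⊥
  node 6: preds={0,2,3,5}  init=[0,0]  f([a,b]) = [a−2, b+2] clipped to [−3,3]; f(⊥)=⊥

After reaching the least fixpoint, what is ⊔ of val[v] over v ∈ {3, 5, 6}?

Iteration log — 12 steps:
  step 1. node 0  ⊔preds=⊥  new=[1,3]  stable
  step 2. node 1  ⊔preds=[0,0]  new=[-3,2]  old=⊥  +wl: 
  step 3. node 2  ⊔preds=[0,3]  new=[-2,1]  old=⊥  +wl: 
  step 4. node 3  ⊔preds=[-3,2]  new=[-3,2]  old=[-1,2]  +wl: 
  step 5. node 4  ⊔preds=[-3,3]  new=[-3,3]  old=⊥  +wl: 
  step 6. node 5  ⊔preds=[-3,2]  new=[-3,1]  old=⊥  +wl: 
  step 7. node 6  ⊔preds=[-3,3]  new=[-3,3]  old=[0,0]  +wl: 1,2,4
  step 8. node 1  ⊔preds=[-3,3]  new=[-3,2]  stable
  step 9. node 2  ⊔preds=[-3,3]  new=[-3,1]  old=[-2,1]  +wl: 3,6
  step 10. node 4  ⊔preds=[-3,3]  new=[-3,3]  stable
  step 11. node 3  ⊔preds=[-3,2]  new=[-3,2]  stable
  step 12. node 6  ⊔preds=[-3,3]  new=[-3,3]  stable

Least fixpoint reached:
  node 0: [1,3]
  node 1: [-3,2]
  node 2: [-3,1]
  node 3: [-3,2]
  node 4: [-3,3]
  node 5: [-3,1]
  node 6: [-3,3]

[-3,3]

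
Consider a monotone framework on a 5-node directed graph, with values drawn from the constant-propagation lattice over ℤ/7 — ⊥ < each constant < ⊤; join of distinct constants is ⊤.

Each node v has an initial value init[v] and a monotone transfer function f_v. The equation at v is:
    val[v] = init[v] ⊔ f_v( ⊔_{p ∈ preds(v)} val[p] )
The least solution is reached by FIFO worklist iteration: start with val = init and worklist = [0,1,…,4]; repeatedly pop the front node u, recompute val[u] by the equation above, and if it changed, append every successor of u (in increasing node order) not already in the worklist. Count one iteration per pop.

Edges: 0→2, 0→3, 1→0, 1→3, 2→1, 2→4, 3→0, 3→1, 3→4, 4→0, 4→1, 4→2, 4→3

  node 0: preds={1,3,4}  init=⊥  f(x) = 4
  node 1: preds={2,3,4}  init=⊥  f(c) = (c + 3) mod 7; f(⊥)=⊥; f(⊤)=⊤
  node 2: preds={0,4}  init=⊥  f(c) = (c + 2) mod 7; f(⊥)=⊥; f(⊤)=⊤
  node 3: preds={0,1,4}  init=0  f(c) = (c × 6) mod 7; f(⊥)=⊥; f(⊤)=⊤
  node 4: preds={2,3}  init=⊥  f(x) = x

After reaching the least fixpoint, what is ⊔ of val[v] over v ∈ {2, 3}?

Worklist (12 pops):
  #1 pop 0: in=0 → 4 (was ⊥); enqueue []
  #2 pop 1: in=0 → 3 (was ⊥); enqueue [0]
  #3 pop 2: in=4 → 6 (was ⊥); enqueue [1]
  #4 pop 3: in=⊤ → ⊤ (was 0); enqueue []
  #5 pop 4: in=⊤ → ⊤ (was ⊥); enqueue [2,3]
  #6 pop 0: in=⊤ → 4 (no change)
  #7 pop 1: in=⊤ → ⊤ (was 3); enqueue [0]
  #8 pop 2: in=⊤ → ⊤ (was 6); enqueue [1,4]
  #9 pop 3: in=⊤ → ⊤ (no change)
  #10 pop 0: in=⊤ → 4 (no change)
  #11 pop 1: in=⊤ → ⊤ (no change)
  #12 pop 4: in=⊤ → ⊤ (no change)

Fixpoint:
  val[0] = 4
  val[1] = ⊤
  val[2] = ⊤
  val[3] = ⊤
  val[4] = ⊤

⊤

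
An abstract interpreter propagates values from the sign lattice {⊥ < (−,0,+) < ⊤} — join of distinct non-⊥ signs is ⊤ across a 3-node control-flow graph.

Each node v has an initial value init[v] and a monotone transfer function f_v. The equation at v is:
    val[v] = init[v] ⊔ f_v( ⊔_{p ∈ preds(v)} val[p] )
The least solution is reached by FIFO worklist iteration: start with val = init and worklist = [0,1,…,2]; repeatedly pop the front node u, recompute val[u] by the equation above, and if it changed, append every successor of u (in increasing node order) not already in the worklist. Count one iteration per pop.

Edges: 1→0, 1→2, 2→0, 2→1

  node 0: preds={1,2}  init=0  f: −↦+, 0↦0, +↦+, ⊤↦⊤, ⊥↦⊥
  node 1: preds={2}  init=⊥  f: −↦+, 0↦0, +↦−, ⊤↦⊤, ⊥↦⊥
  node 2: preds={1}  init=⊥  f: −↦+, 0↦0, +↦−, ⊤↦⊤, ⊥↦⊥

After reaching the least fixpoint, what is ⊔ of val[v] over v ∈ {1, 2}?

Worklist (3 pops):
  #1 pop 0: in=⊥ → 0 (no change)
  #2 pop 1: in=⊥ → ⊥ (no change)
  #3 pop 2: in=⊥ → ⊥ (no change)

Fixpoint:
  val[0] = 0
  val[1] = ⊥
  val[2] = ⊥

⊥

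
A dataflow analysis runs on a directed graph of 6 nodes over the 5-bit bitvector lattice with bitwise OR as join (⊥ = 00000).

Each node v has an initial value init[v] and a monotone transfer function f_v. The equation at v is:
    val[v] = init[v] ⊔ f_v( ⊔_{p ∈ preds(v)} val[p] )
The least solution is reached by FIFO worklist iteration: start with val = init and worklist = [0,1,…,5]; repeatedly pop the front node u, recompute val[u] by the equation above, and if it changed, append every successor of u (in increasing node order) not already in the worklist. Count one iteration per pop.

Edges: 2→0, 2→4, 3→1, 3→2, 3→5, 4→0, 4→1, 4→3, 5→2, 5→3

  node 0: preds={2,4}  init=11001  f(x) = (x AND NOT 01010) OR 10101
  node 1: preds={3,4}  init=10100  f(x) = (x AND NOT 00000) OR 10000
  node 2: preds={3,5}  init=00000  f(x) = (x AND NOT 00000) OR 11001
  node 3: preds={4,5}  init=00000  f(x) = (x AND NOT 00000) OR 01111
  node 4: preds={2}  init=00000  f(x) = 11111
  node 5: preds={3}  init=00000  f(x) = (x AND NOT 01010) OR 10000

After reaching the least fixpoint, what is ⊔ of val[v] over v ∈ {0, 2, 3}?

Worklist (15 pops):
  #1 pop 0: in=00000 → 11101 (was 11001); enqueue []
  #2 pop 1: in=00000 → 10100 (no change)
  #3 pop 2: in=00000 → 11001 (was 00000); enqueue [0]
  #4 pop 3: in=00000 → 01111 (was 00000); enqueue [1,2]
  #5 pop 4: in=11001 → 11111 (was 00000); enqueue [3]
  #6 pop 5: in=01111 → 10101 (was 00000); enqueue []
  #7 pop 0: in=11111 → 11101 (no change)
  #8 pop 1: in=11111 → 11111 (was 10100); enqueue []
  #9 pop 2: in=11111 → 11111 (was 11001); enqueue [0,4]
  #10 pop 3: in=11111 → 11111 (was 01111); enqueue [1,2,5]
  #11 pop 0: in=11111 → 11101 (no change)
  #12 pop 4: in=11111 → 11111 (no change)
  #13 pop 1: in=11111 → 11111 (no change)
  #14 pop 2: in=11111 → 11111 (no change)
  #15 pop 5: in=11111 → 10101 (no change)

Fixpoint:
  val[0] = 11101
  val[1] = 11111
  val[2] = 11111
  val[3] = 11111
  val[4] = 11111
  val[5] = 10101

11111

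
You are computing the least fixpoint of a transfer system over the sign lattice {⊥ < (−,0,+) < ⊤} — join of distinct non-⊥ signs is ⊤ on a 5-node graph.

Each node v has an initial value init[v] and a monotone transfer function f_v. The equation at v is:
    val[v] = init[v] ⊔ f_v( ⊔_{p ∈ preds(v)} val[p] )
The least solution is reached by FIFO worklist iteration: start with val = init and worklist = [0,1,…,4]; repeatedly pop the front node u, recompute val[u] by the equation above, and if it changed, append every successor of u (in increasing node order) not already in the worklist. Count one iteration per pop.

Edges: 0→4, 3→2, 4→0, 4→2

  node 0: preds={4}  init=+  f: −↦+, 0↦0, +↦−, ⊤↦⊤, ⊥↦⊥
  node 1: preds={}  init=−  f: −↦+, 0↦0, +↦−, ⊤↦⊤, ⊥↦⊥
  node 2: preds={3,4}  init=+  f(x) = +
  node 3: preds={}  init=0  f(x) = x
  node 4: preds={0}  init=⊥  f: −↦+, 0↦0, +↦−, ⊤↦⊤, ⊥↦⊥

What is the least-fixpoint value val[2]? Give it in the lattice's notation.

Worklist (7 pops):
  #1 pop 0: in=⊥ → + (no change)
  #2 pop 1: in=⊥ → − (no change)
  #3 pop 2: in=0 → + (no change)
  #4 pop 3: in=⊥ → 0 (no change)
  #5 pop 4: in=+ → − (was ⊥); enqueue [0,2]
  #6 pop 0: in=− → + (no change)
  #7 pop 2: in=⊤ → + (no change)

Fixpoint:
  val[0] = +
  val[1] = −
  val[2] = +
  val[3] = 0
  val[4] = −

+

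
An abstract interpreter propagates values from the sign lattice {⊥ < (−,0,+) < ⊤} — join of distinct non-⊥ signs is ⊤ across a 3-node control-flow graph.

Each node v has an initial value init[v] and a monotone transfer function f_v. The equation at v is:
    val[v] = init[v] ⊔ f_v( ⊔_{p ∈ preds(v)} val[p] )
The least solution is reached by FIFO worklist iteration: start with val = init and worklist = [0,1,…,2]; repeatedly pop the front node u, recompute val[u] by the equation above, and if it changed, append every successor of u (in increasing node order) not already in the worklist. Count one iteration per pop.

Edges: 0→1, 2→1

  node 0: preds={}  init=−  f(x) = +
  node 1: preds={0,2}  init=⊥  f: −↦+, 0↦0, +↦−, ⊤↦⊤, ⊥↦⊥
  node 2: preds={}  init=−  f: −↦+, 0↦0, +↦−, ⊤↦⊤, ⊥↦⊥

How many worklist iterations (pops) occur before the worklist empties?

Worklist (3 pops):
  #1 pop 0: in=⊥ → ⊤ (was −); enqueue []
  #2 pop 1: in=⊤ → ⊤ (was ⊥); enqueue []
  #3 pop 2: in=⊥ → − (no change)

Fixpoint:
  val[0] = ⊤
  val[1] = ⊤
  val[2] = −

3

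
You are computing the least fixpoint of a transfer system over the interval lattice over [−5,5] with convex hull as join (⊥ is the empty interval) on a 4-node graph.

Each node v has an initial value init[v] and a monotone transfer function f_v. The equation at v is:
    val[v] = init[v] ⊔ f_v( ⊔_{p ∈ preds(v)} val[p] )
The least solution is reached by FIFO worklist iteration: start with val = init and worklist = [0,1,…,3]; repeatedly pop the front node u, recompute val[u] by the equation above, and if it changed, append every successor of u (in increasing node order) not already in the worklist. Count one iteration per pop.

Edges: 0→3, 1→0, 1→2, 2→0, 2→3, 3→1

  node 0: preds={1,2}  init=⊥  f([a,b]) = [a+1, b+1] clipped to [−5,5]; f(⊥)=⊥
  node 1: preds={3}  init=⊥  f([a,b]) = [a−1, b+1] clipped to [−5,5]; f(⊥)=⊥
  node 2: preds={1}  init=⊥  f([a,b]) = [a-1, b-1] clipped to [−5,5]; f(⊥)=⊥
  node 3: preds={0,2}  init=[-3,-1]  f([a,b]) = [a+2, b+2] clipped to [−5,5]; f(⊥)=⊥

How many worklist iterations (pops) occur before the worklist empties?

Trace (19 dequeues):
  [1] u=0 | in ⊥ | out ⊥ | ==
  [2] u=1 | in [-3,-1] | out [-4,0] | prev ⊥ | push {0}
  [3] u=2 | in [-4,0] | out [-5,-1] | prev ⊥ | push {}
  [4] u=3 | in [-5,-1] | out [-3,1] | prev [-3,-1] | push {1}
  [5] u=0 | in [-5,0] | out [-4,1] | prev ⊥ | push {3}
  [6] u=1 | in [-3,1] | out [-4,2] | prev [-4,0] | push {0,2}
  [7] u=3 | in [-5,1] | out [-3,3] | prev [-3,1] | push {1}
  [8] u=0 | in [-5,2] | out [-4,3] | prev [-4,1] | push {3}
  [9] u=2 | in [-4,2] | out [-5,1] | prev [-5,-1] | push {0}
  [10] u=1 | in [-3,3] | out [-4,4] | prev [-4,2] | push {2}
  [11] u=3 | in [-5,3] | out [-3,5] | prev [-3,3] | push {1}
  [12] u=0 | in [-5,4] | out [-4,5] | prev [-4,3] | push {3}
  [13] u=2 | in [-4,4] | out [-5,3] | prev [-5,1] | push {0}
  [14] u=1 | in [-3,5] | out [-4,5] | prev [-4,4] | push {2}
  [15] u=3 | in [-5,5] | out [-3,5] | ==
  [16] u=0 | in [-5,5] | out [-4,5] | ==
  [17] u=2 | in [-4,5] | out [-5,4] | prev [-5,3] | push {0,3}
  [18] u=0 | in [-5,5] | out [-4,5] | ==
  [19] u=3 | in [-5,5] | out [-3,5] | ==

Converged values:
  [0] [-4,5]
  [1] [-4,5]
  [2] [-5,4]
  [3] [-3,5]

19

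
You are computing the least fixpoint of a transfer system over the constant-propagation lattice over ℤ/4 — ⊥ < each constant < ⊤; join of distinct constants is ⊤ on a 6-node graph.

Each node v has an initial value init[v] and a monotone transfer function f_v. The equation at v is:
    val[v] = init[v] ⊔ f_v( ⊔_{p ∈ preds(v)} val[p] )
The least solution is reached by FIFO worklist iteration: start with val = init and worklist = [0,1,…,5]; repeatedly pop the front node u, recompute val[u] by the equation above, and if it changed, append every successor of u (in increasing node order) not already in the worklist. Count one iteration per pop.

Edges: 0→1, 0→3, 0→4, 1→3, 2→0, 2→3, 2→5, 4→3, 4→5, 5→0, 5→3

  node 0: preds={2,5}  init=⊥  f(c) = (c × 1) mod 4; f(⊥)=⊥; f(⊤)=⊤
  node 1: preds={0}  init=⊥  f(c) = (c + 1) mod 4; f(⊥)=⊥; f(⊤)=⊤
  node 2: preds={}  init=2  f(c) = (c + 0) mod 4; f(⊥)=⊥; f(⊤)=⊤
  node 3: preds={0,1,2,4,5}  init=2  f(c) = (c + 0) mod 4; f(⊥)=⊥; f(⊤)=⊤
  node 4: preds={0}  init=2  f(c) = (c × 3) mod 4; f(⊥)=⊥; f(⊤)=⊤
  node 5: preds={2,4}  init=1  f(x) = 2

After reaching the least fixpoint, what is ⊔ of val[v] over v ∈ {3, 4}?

Iteration log — 8 steps:
  step 1. node 0  ⊔preds=⊤  new=⊤  old=⊥  +wl: 
  step 2. node 1  ⊔preds=⊤  new=⊤  old=⊥  +wl: 
  step 3. node 2  ⊔preds=⊥  new=2  stable
  step 4. node 3  ⊔preds=⊤  new=⊤  old=2  +wl: 
  step 5. node 4  ⊔preds=⊤  new=⊤  old=2  +wl: 3
  step 6. node 5  ⊔preds=⊤  new=⊤  old=1  +wl: 0
  step 7. node 3  ⊔preds=⊤  new=⊤  stable
  step 8. node 0  ⊔preds=⊤  new=⊤  stable

Least fixpoint reached:
  node 0: ⊤
  node 1: ⊤
  node 2: 2
  node 3: ⊤
  node 4: ⊤
  node 5: ⊤

⊤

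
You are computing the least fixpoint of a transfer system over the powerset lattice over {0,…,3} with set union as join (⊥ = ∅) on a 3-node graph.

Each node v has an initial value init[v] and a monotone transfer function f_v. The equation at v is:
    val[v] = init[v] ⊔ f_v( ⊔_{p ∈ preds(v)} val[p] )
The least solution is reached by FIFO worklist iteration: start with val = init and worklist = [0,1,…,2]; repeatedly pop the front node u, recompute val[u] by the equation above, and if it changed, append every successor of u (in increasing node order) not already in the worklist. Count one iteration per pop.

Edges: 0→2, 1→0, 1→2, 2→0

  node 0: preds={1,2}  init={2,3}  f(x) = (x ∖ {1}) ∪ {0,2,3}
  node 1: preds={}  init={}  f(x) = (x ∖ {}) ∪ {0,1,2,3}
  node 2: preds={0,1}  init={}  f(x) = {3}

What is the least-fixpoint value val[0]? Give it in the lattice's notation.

Worklist (4 pops):
  #1 pop 0: in={} → {0,2,3} (was {2,3}); enqueue []
  #2 pop 1: in={} → {0,1,2,3} (was {}); enqueue [0]
  #3 pop 2: in={0,1,2,3} → {3} (was {}); enqueue []
  #4 pop 0: in={0,1,2,3} → {0,2,3} (no change)

Fixpoint:
  val[0] = {0,2,3}
  val[1] = {0,1,2,3}
  val[2] = {3}

{0,2,3}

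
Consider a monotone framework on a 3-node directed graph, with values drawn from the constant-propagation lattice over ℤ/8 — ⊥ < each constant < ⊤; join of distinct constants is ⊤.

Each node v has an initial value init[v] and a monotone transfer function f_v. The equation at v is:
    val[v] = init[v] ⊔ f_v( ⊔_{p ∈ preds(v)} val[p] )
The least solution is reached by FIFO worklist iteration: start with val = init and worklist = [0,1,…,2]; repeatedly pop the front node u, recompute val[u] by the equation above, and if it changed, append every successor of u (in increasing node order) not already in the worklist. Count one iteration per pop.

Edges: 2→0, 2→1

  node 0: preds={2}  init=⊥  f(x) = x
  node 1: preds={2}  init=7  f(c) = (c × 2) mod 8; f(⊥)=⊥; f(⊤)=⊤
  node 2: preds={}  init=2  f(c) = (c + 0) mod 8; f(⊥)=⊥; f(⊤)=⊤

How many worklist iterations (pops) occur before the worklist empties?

Iteration log — 3 steps:
  step 1. node 0  ⊔preds=2  new=2  old=⊥  +wl: 
  step 2. node 1  ⊔preds=2  new=⊤  old=7  +wl: 
  step 3. node 2  ⊔preds=⊥  new=2  stable

Least fixpoint reached:
  node 0: 2
  node 1: ⊤
  node 2: 2

3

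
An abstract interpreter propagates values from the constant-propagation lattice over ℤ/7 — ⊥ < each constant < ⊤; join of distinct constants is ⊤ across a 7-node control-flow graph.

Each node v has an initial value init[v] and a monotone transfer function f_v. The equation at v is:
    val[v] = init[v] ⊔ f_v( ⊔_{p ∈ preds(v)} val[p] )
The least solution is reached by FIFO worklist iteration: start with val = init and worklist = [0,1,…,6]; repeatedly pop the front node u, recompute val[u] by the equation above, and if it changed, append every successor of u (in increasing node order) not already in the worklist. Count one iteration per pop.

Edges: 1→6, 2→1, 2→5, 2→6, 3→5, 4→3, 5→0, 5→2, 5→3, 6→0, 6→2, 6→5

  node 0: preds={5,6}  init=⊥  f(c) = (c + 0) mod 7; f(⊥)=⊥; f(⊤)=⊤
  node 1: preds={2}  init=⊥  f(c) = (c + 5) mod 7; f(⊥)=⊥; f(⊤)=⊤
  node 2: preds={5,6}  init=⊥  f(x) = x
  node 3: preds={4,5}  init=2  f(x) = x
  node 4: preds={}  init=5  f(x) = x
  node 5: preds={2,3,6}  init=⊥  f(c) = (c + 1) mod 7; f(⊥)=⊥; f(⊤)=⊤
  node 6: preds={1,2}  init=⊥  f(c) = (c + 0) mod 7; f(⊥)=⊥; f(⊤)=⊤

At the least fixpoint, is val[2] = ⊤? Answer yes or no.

yes

Worklist (16 pops):
  #1 pop 0: in=⊥ → ⊥ (no change)
  #2 pop 1: in=⊥ → ⊥ (no change)
  #3 pop 2: in=⊥ → ⊥ (no change)
  #4 pop 3: in=5 → ⊤ (was 2); enqueue []
  #5 pop 4: in=⊥ → 5 (no change)
  #6 pop 5: in=⊤ → ⊤ (was ⊥); enqueue [0,2,3]
  #7 pop 6: in=⊥ → ⊥ (no change)
  #8 pop 0: in=⊤ → ⊤ (was ⊥); enqueue []
  #9 pop 2: in=⊤ → ⊤ (was ⊥); enqueue [1,5,6]
  #10 pop 3: in=⊤ → ⊤ (no change)
  #11 pop 1: in=⊤ → ⊤ (was ⊥); enqueue []
  #12 pop 5: in=⊤ → ⊤ (no change)
  #13 pop 6: in=⊤ → ⊤ (was ⊥); enqueue [0,2,5]
  #14 pop 0: in=⊤ → ⊤ (no change)
  #15 pop 2: in=⊤ → ⊤ (no change)
  #16 pop 5: in=⊤ → ⊤ (no change)

Fixpoint:
  val[0] = ⊤
  val[1] = ⊤
  val[2] = ⊤
  val[3] = ⊤
  val[4] = 5
  val[5] = ⊤
  val[6] = ⊤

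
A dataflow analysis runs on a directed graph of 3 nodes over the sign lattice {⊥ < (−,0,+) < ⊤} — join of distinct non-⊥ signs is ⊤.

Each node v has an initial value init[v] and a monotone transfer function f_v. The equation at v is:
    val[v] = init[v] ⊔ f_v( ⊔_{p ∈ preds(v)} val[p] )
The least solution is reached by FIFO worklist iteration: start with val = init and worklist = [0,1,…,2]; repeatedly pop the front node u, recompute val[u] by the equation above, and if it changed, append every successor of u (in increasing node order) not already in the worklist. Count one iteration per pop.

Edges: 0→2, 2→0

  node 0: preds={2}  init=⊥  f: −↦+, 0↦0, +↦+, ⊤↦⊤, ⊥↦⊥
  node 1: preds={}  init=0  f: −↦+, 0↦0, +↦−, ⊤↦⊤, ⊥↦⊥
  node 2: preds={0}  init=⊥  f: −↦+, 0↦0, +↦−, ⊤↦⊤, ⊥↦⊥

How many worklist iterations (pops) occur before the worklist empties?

3

Worklist (3 pops):
  #1 pop 0: in=⊥ → ⊥ (no change)
  #2 pop 1: in=⊥ → 0 (no change)
  #3 pop 2: in=⊥ → ⊥ (no change)

Fixpoint:
  val[0] = ⊥
  val[1] = 0
  val[2] = ⊥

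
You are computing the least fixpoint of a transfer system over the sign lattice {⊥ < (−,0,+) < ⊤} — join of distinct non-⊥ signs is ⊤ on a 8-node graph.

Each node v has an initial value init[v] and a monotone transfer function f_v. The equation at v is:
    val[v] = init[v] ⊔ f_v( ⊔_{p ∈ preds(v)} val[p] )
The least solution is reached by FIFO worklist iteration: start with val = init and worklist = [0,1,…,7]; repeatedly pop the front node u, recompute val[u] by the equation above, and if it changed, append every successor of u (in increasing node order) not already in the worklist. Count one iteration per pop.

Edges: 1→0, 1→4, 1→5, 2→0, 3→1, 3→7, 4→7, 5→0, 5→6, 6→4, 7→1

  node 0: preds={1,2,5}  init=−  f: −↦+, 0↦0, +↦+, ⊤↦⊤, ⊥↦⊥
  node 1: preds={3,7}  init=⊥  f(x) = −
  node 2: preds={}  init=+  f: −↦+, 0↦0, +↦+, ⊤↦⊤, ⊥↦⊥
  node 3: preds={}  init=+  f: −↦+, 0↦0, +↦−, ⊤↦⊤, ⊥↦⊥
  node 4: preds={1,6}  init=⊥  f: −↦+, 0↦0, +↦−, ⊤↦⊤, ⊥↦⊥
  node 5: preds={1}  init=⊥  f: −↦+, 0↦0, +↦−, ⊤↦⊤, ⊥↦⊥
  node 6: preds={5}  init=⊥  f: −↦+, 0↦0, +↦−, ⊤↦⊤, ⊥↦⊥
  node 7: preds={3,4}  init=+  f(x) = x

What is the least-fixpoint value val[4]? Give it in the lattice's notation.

+

Trace (10 dequeues):
  [1] u=0 | in + | out ⊤ | prev − | push {}
  [2] u=1 | in + | out − | prev ⊥ | push {0}
  [3] u=2 | in ⊥ | out + | ==
  [4] u=3 | in ⊥ | out + | ==
  [5] u=4 | in − | out + | prev ⊥ | push {}
  [6] u=5 | in − | out + | prev ⊥ | push {}
  [7] u=6 | in + | out − | prev ⊥ | push {4}
  [8] u=7 | in + | out + | ==
  [9] u=0 | in ⊤ | out ⊤ | ==
  [10] u=4 | in − | out + | ==

Converged values:
  [0] ⊤
  [1] −
  [2] +
  [3] +
  [4] +
  [5] +
  [6] −
  [7] +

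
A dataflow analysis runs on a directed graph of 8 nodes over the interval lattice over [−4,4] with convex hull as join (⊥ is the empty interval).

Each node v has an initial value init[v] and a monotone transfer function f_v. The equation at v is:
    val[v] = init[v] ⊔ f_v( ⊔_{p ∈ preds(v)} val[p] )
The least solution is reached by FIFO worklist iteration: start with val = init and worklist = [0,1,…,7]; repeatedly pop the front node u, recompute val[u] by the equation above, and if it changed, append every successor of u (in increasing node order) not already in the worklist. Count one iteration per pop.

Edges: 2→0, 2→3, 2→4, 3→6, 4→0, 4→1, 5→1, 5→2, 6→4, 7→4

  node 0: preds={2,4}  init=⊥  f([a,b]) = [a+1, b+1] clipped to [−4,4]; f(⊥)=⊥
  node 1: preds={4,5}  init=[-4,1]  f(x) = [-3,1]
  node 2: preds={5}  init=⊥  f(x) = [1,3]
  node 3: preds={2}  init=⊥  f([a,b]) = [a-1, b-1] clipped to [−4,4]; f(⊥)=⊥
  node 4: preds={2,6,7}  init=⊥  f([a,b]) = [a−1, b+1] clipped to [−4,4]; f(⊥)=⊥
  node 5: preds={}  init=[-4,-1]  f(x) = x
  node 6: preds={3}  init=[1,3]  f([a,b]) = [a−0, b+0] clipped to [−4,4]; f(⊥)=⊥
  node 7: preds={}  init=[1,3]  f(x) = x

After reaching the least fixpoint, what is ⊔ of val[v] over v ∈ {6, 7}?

Worklist (13 pops):
  #1 pop 0: in=⊥ → ⊥ (no change)
  #2 pop 1: in=[-4,-1] → [-4,1] (no change)
  #3 pop 2: in=[-4,-1] → [1,3] (was ⊥); enqueue [0]
  #4 pop 3: in=[1,3] → [0,2] (was ⊥); enqueue []
  #5 pop 4: in=[1,3] → [0,4] (was ⊥); enqueue [1]
  #6 pop 5: in=⊥ → [-4,-1] (no change)
  #7 pop 6: in=[0,2] → [0,3] (was [1,3]); enqueue [4]
  #8 pop 7: in=⊥ → [1,3] (no change)
  #9 pop 0: in=[0,4] → [1,4] (was ⊥); enqueue []
  #10 pop 1: in=[-4,4] → [-4,1] (no change)
  #11 pop 4: in=[0,3] → [-1,4] (was [0,4]); enqueue [0,1]
  #12 pop 0: in=[-1,4] → [0,4] (was [1,4]); enqueue []
  #13 pop 1: in=[-4,4] → [-4,1] (no change)

Fixpoint:
  val[0] = [0,4]
  val[1] = [-4,1]
  val[2] = [1,3]
  val[3] = [0,2]
  val[4] = [-1,4]
  val[5] = [-4,-1]
  val[6] = [0,3]
  val[7] = [1,3]

[0,3]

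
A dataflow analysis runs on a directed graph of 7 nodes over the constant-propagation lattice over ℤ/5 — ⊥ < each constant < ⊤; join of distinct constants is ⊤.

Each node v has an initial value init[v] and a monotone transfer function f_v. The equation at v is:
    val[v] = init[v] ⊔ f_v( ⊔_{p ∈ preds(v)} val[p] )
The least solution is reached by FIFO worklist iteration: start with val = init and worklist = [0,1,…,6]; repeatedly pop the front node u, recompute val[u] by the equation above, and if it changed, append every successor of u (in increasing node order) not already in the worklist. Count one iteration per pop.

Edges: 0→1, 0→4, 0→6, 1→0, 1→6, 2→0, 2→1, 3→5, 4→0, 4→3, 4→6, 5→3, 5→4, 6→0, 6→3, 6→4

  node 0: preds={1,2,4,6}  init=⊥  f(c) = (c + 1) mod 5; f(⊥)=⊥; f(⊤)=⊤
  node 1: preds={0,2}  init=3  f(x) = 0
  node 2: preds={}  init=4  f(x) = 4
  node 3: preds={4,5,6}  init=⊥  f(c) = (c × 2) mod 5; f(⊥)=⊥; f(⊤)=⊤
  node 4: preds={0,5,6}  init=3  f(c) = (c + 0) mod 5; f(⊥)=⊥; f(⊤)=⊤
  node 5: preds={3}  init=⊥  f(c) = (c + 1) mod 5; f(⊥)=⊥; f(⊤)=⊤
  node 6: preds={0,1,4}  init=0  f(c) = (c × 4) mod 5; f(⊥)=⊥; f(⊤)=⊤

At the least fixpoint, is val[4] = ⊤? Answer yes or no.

Trace (10 dequeues):
  [1] u=0 | in ⊤ | out ⊤ | prev ⊥ | push {}
  [2] u=1 | in ⊤ | out ⊤ | prev 3 | push {0}
  [3] u=2 | in ⊥ | out 4 | ==
  [4] u=3 | in ⊤ | out ⊤ | prev ⊥ | push {}
  [5] u=4 | in ⊤ | out ⊤ | prev 3 | push {3}
  [6] u=5 | in ⊤ | out ⊤ | prev ⊥ | push {4}
  [7] u=6 | in ⊤ | out ⊤ | prev 0 | push {}
  [8] u=0 | in ⊤ | out ⊤ | ==
  [9] u=3 | in ⊤ | out ⊤ | ==
  [10] u=4 | in ⊤ | out ⊤ | ==

Converged values:
  [0] ⊤
  [1] ⊤
  [2] 4
  [3] ⊤
  [4] ⊤
  [5] ⊤
  [6] ⊤

yes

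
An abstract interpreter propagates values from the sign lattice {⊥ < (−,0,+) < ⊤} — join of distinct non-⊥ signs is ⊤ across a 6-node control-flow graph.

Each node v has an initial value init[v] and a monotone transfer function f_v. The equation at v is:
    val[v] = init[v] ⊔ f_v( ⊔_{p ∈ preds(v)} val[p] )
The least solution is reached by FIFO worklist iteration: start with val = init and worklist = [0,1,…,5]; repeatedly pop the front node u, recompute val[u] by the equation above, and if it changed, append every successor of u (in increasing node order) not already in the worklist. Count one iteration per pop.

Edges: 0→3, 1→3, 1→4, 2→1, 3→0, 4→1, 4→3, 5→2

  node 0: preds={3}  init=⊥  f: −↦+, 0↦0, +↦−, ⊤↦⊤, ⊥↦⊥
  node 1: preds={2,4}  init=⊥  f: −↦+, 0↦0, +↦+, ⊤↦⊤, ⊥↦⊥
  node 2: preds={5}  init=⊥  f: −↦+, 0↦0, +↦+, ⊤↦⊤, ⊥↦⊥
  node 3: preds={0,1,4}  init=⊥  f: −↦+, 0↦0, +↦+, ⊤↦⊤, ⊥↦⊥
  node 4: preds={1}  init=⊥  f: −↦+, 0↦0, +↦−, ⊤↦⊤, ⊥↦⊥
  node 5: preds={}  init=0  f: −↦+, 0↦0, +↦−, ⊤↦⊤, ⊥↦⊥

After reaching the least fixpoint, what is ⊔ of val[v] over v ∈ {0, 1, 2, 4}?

0

Worklist (12 pops):
  #1 pop 0: in=⊥ → ⊥ (no change)
  #2 pop 1: in=⊥ → ⊥ (no change)
  #3 pop 2: in=0 → 0 (was ⊥); enqueue [1]
  #4 pop 3: in=⊥ → ⊥ (no change)
  #5 pop 4: in=⊥ → ⊥ (no change)
  #6 pop 5: in=⊥ → 0 (no change)
  #7 pop 1: in=0 → 0 (was ⊥); enqueue [3,4]
  #8 pop 3: in=0 → 0 (was ⊥); enqueue [0]
  #9 pop 4: in=0 → 0 (was ⊥); enqueue [1,3]
  #10 pop 0: in=0 → 0 (was ⊥); enqueue []
  #11 pop 1: in=0 → 0 (no change)
  #12 pop 3: in=0 → 0 (no change)

Fixpoint:
  val[0] = 0
  val[1] = 0
  val[2] = 0
  val[3] = 0
  val[4] = 0
  val[5] = 0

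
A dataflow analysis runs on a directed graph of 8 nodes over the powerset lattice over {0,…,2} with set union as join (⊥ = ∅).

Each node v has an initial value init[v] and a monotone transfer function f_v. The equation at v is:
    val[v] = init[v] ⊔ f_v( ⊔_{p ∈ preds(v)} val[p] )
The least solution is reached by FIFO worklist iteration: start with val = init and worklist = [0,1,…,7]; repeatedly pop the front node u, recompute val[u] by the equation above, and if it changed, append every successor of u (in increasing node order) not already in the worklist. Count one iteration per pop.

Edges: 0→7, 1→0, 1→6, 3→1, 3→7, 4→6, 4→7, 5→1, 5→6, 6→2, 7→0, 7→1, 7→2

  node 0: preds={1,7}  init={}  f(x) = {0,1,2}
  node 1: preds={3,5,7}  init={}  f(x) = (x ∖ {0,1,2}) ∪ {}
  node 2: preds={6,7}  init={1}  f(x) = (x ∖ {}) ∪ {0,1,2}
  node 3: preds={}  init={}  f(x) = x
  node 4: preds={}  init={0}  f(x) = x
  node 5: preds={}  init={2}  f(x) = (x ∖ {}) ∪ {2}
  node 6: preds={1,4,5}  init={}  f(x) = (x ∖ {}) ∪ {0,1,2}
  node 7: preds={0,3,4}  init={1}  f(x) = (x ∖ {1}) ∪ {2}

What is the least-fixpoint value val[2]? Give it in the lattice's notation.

Worklist (11 pops):
  #1 pop 0: in={1} → {0,1,2} (was {}); enqueue []
  #2 pop 1: in={1,2} → {} (no change)
  #3 pop 2: in={1} → {0,1,2} (was {1}); enqueue []
  #4 pop 3: in={} → {} (no change)
  #5 pop 4: in={} → {0} (no change)
  #6 pop 5: in={} → {2} (no change)
  #7 pop 6: in={0,2} → {0,1,2} (was {}); enqueue [2]
  #8 pop 7: in={0,1,2} → {0,1,2} (was {1}); enqueue [0,1]
  #9 pop 2: in={0,1,2} → {0,1,2} (no change)
  #10 pop 0: in={0,1,2} → {0,1,2} (no change)
  #11 pop 1: in={0,1,2} → {} (no change)

Fixpoint:
  val[0] = {0,1,2}
  val[1] = {}
  val[2] = {0,1,2}
  val[3] = {}
  val[4] = {0}
  val[5] = {2}
  val[6] = {0,1,2}
  val[7] = {0,1,2}

{0,1,2}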